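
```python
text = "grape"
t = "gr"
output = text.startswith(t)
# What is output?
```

Trace:
`text = "grape"` → text = 'grape'
`t = "gr"` → t = 'gr'
`output = text.startswith(t)` → output = True
So output = True

Answer: True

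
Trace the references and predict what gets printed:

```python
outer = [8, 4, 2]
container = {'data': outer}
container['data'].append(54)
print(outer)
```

Key concept: dict holds reference to list.
Step by step:
`outer = [8, 4, 2]` → outer = [8, 4, 2]
`container = {'data': outer}` → container = {'data': [8, 4, 2]}
`container['data'].append(54)` → outer = [8, 4, 2, 54]; container = {'data': [8, 4, 2, 54]}
`print(outer)` → prints [8, 4, 2, 54]

Answer: [8, 4, 2, 54]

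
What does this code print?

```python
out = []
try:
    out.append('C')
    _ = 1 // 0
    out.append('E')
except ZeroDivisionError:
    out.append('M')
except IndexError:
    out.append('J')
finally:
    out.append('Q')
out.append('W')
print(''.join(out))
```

Execution trace: 'C' (try body) → 'M' (except ZeroDivisionError) → 'Q' (finally) → 'W' (after the try/except). Output: CMQW

Answer: CMQW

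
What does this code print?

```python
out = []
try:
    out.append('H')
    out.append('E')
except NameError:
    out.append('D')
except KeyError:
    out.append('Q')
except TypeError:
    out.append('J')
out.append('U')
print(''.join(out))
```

Execution trace: 'H' (try body) → 'E' (try body, no exception) → 'U' (after the try/except). Output: HEU

Answer: HEU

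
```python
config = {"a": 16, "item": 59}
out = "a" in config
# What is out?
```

Trace:
`config = {"a": 16, "item": 59}` → config = {'a': 16, 'item': 59}
`out = "a" in config` → out = True
So out = True

Answer: True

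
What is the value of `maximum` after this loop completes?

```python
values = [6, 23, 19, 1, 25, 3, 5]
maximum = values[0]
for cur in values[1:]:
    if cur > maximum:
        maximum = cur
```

Maximum of [6, 23, 19, 1, 25, 3, 5]
`maximum` takes the values: 6 → 23 → 25

Answer: 25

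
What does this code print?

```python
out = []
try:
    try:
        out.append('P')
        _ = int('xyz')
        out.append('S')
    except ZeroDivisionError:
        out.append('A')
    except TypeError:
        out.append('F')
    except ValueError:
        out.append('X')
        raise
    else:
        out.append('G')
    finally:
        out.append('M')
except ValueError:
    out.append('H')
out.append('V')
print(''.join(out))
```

Execution trace: 'P' (inner try body) → 'X' (inner except ValueError) → 'M' (inner finally) → 'H' (outer except ValueError) → 'V' (after the try/except). Output: PXMHV

Answer: PXMHV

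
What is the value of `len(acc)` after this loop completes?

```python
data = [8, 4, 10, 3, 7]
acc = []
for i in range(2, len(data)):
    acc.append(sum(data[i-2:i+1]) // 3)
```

Number of 3-element averages
`acc` takes the values: [] → [7] → [7, 5] → [7, 5, 6]
So `len(acc)` = 3

Answer: 3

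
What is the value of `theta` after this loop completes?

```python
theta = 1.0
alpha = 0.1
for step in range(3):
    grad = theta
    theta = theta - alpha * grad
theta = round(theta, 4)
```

Gradient descent: w = 1.0 * (1 - 0.1)^3
`theta` takes the values: 1.0 → 0.9 → 0.81 → 0.729

Answer: 0.729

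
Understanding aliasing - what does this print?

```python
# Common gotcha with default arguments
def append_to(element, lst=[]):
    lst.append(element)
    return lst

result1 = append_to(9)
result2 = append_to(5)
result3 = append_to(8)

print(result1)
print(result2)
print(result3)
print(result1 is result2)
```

Key concept: mutable default argument gotcha.
Step by step:
`result1 = append_to(9)` → result1 = [9]
`result2 = append_to(5)` → result1 = [9, 5] (same object as result2); result2 = [9, 5] (same object as result1)
`result3 = append_to(8)` → result1 = [9, 5, 8] (same object as result2, result3); result2 = [9, 5, 8] (same object as result1, result3); result3 = [9, 5, 8] (same object as result1, result2)
`print(result1)` → prints [9, 5, 8]
`print(result2)` → prints [9, 5, 8]
`print(result3)` → prints [9, 5, 8]
`print(result1 is result2)` → prints True

Answer:
[9, 5, 8]
[9, 5, 8]
[9, 5, 8]
True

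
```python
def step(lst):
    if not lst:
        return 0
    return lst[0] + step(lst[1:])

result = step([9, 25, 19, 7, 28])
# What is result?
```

9 + 25 + 19 + 7 + 28 + 0 = 88

Answer: 88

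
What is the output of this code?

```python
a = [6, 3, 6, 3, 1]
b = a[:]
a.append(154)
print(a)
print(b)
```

Key concept: slice [:] creates copy.
Step by step:
`a = [6, 3, 6, 3, 1]` → a = [6, 3, 6, 3, 1]
`b = a[:]` → b = [6, 3, 6, 3, 1]
`a.append(154)` → a = [6, 3, 6, 3, 1, 154]
`print(a)` → prints [6, 3, 6, 3, 1, 154]
`print(b)` → prints [6, 3, 6, 3, 1]

Answer:
[6, 3, 6, 3, 1, 154]
[6, 3, 6, 3, 1]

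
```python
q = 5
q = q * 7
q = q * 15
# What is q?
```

Trace:
`q = 5` → q = 5
`q = q * 7` → q = 35
`q = q * 15` → q = 525
So q = 525

Answer: 525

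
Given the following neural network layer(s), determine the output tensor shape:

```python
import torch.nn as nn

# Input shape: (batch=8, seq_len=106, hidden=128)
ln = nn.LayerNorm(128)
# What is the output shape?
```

Input: (8, 106, 128) -> Output: (8, 106, 128)

Answer: (8, 106, 128)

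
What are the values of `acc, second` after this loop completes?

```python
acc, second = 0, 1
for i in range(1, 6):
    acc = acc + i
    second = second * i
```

Sum and factorial of 1 to 5
`acc, second` takes the values: (0, 1) → (1, 1) → (3, 1) → (3, 2) → (6, 2) → (6, 6) → (10, 6) → (10, 24) → (15, 24) → (15, 120)

Answer: 15, 120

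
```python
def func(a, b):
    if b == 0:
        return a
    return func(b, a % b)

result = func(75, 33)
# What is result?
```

func(75, 33) -> func(33, 9) -> func(9, 6) -> func(6, 3) -> func(3, 0) -> 3

Answer: 3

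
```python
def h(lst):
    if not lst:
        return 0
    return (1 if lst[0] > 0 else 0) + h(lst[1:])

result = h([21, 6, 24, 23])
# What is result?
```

Count of positive elements in [21, 6, 24, 23] = 4

Answer: 4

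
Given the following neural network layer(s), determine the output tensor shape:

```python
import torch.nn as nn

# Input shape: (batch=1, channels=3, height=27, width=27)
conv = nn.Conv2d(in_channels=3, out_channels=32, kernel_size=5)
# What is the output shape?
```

Input: (1, 3, 27, 27) -> Output: (1, 32, 23, 23)

Answer: (1, 32, 23, 23)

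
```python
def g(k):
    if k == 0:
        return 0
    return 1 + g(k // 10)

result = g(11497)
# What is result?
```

Count of digits of 11497: 5

Answer: 5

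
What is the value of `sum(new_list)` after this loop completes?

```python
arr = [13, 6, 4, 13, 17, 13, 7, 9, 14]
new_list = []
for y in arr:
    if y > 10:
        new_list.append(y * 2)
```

Sum of doubled values > 10
`new_list` takes the values: [] → [26] → [26, 26] → [26, 26, 34] → [26, 26, 34, 26] → [26, 26, 34, 26, 28]
So `sum(new_list)` = 140

Answer: 140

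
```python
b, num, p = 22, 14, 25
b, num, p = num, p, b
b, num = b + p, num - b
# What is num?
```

Trace:
`b, num, p = 22, 14, 25` → b = 22; num = 14; p = 25
`b, num, p = num, p, b` → b = 14; num = 25; p = 22
`b, num = b + p, num - b` → b = 36; num = 11
So num = 11

Answer: 11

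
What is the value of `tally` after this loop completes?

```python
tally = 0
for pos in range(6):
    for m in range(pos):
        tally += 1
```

Triangle number: 0+1+2+...+5
`tally` takes the values: 0 → 1 → 2 → 3 → 4 → 5 → 6 → 7 → 8 → 9 → 10 → 11 → 12 → 13 → 14 → 15

Answer: 15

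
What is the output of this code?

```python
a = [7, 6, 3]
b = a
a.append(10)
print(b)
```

Key concept: basic list aliasing.
Step by step:
`a = [7, 6, 3]` → a = [7, 6, 3]
`b = a` → b = [7, 6, 3] (same object as a)
`a.append(10)` → a = [7, 6, 3, 10] (same object as b); b = [7, 6, 3, 10] (same object as a)
`print(b)` → prints [7, 6, 3, 10]

Answer: [7, 6, 3, 10]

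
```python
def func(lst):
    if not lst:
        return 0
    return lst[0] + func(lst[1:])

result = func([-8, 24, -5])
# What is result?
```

(-8) + 24 + (-5) + 0 = 11

Answer: 11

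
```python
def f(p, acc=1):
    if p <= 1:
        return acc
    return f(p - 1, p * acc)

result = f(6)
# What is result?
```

Accumulator trace (n, acc): (6, 1) -> (5, 6) -> (4, 30) -> (3, 120) -> (2, 360) -> (1, 720) -> return 720

Answer: 720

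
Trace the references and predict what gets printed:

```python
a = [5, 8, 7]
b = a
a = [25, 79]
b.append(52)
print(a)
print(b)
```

Key concept: rebinding vs mutation: a is rebound to a new list, b still points at the original.
Step by step:
`a = [5, 8, 7]` → a = [5, 8, 7]
`b = a` → b = [5, 8, 7] (same object as a)
`a = [25, 79]` → a = [25, 79]
`b.append(52)` → b = [5, 8, 7, 52]
`print(a)` → prints [25, 79]
`print(b)` → prints [5, 8, 7, 52]

Answer:
[25, 79]
[5, 8, 7, 52]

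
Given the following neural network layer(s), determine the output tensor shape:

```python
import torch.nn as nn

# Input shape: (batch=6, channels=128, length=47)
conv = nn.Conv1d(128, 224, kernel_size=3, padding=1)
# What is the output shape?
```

Input: (6, 128, 47) -> Output: (6, 224, 47)

Answer: (6, 224, 47)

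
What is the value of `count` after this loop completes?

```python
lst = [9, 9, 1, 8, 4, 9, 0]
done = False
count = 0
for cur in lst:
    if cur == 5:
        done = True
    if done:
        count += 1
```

Count elements after first 5 in [9, 9, 1, 8, 4, 9, 0]
`count` takes the values: 0

Answer: 0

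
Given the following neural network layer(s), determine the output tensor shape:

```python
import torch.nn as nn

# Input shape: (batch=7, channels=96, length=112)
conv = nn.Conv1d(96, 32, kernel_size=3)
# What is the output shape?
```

Input: (7, 96, 112) -> Output: (7, 32, 110)

Answer: (7, 32, 110)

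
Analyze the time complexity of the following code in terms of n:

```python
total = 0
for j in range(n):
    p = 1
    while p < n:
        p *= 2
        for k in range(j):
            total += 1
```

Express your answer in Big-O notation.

Each loop level contributes: n × log n × n. Multiplying the contributions gives O(n^2 log n).

Answer: O(n^2 log n)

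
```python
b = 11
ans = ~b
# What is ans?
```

Trace:
`b = 11` → b = 11
`ans = ~b` → ans = -12
So ans = -12

Answer: -12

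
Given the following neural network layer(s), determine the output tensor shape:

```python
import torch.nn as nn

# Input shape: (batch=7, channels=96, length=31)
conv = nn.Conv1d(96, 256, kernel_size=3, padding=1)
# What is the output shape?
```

Input: (7, 96, 31) -> Output: (7, 256, 31)

Answer: (7, 256, 31)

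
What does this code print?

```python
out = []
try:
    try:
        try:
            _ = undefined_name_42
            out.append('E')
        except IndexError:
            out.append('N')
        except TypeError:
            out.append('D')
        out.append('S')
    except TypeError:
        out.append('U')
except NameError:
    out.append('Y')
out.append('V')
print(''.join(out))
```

Execution trace: 'Y' (outer except NameError) → 'V' (after the try/except). Output: YV

Answer: YV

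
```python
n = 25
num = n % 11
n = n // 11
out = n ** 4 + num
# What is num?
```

Trace:
`n = 25` → n = 25
`num = n % 11` → num = 3
`n = n // 11` → n = 2
`out = n ** 4 + num` → out = 19
So num = 3

Answer: 3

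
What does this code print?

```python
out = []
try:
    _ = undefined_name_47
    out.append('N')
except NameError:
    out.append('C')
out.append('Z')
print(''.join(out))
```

Execution trace: 'C' (except NameError) → 'Z' (after the try/except). Output: CZ

Answer: CZ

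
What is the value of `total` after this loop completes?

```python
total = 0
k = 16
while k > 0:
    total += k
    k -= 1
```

Sum 16 down to 1
`total` takes the values: 0 → 16 → 31 → 45 → 58 → 70 → 81 → 91 → 100 → 108 → 115 → 121 → 126 → 130 → 133 → 135 → 136

Answer: 136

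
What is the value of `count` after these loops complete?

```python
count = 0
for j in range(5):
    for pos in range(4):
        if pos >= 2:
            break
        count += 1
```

Inner breaks at 2, outer runs 5 times
`count` takes the values: 0 → 1 → 2 → 3 → 4 → 5 → 6 → 7 → 8 → 9 → 10

Answer: 10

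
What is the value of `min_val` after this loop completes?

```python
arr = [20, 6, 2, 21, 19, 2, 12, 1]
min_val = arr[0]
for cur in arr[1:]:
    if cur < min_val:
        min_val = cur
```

Minimum of [20, 6, 2, 21, 19, 2, 12, 1]
`min_val` takes the values: 20 → 6 → 2 → 1

Answer: 1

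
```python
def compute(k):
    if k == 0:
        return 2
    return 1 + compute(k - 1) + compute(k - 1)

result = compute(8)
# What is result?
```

compute(k) = 1 + 2·compute(k-1), compute(0)=2. Closed form: (2+1)·2^8 - 1 = 767.

Answer: 767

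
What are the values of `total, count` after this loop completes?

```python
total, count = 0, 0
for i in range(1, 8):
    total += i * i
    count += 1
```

Sum of squares and count
`total, count` takes the values: (0, 0) → (1, 0) → (1, 1) → (5, 1) → (5, 2) → (14, 2) → (14, 3) → (30, 3) → (30, 4) → (55, 4) → (55, 5) → (91, 5) → (91, 6) → (140, 6) → (140, 7)

Answer: 140, 7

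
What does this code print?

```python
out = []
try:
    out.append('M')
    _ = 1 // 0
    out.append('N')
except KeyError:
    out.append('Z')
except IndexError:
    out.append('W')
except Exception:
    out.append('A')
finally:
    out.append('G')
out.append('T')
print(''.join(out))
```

Execution trace: 'M' (try body) → 'A' (except Exception) → 'G' (finally) → 'T' (after the try/except). Output: MAGT

Answer: MAGT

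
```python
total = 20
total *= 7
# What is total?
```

Trace:
`total = 20` → total = 20
`total *= 7` → total = 140
So total = 140

Answer: 140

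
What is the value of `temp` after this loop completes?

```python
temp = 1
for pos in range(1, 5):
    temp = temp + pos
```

Start at 1, add 1 through 4
`temp` takes the values: 1 → 2 → 4 → 7 → 11

Answer: 11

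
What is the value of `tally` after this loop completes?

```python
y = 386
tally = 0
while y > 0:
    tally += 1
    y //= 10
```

Count digits by repeated division by 10
`tally` takes the values: 0 → 1 → 2 → 3

Answer: 3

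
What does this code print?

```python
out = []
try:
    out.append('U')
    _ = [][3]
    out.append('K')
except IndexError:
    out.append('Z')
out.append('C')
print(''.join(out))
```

Execution trace: 'U' (try body) → 'Z' (except IndexError) → 'C' (after the try/except). Output: UZC

Answer: UZC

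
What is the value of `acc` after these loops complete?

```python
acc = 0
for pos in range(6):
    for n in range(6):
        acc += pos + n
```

Sum of all pos+n for pos,n in 6x6
`acc` takes the values: 0 → 1 → 3 → 6 → 10 → 15 → 16 → 18 → 21 → 25 → 30 → 36 → 38 → 41 → 45 → 50 → 56 → 63 → 66 → 70 → 75 → 81 → 88 → 96 → 100 → 105 → 111 → 118 → 126 → 135 → 140 → 146 → 153 → 161 → 170 → 180

Answer: 180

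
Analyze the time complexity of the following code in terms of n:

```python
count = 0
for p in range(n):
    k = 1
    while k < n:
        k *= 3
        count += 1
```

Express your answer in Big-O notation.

Each loop level contributes: n × log n. Multiplying the contributions gives O(n log n).

Answer: O(n log n)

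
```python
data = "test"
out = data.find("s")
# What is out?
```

Trace:
`data = "test"` → data = 'test'
`out = data.find("s")` → out = 2
So out = 2

Answer: 2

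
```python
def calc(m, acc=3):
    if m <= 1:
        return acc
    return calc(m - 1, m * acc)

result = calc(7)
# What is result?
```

Accumulator trace (n, acc): (7, 3) -> (6, 21) -> (5, 126) -> (4, 630) -> (3, 2520) -> (2, 7560) -> (1, 15120) -> return 15120

Answer: 15120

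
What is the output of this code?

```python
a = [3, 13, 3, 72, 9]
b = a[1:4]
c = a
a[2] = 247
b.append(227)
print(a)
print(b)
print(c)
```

Key concept: slice vs alias.
Step by step:
`a = [3, 13, 3, 72, 9]` → a = [3, 13, 3, 72, 9]
`b = a[1:4]` → b = [13, 3, 72]
`c = a` → c = [3, 13, 3, 72, 9] (same object as a)
`a[2] = 247` → a = [3, 13, 247, 72, 9] (same object as c); c = [3, 13, 247, 72, 9] (same object as a)
`b.append(227)` → b = [13, 3, 72, 227]
`print(a)` → prints [3, 13, 247, 72, 9]
`print(b)` → prints [13, 3, 72, 227]
`print(c)` → prints [3, 13, 247, 72, 9]

Answer:
[3, 13, 247, 72, 9]
[13, 3, 72, 227]
[3, 13, 247, 72, 9]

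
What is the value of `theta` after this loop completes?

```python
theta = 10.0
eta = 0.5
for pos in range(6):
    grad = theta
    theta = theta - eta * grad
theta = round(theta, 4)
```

Gradient descent: w = 10.0 * (1 - 0.5)^6
`theta` takes the values: 10.0 → 5.0 → 2.5 → 1.25 → 0.625 → 0.3125 → 0.15625 → 0.1562

Answer: 0.1562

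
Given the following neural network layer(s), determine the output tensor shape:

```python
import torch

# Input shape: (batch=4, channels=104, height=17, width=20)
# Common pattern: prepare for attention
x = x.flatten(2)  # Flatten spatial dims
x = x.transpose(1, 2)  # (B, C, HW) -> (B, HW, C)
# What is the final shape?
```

Input: (4, 104, 17, 20) -> after flatten(2): (4, 104, 340) -> Output: (4, 340, 104)

Answer: (4, 340, 104)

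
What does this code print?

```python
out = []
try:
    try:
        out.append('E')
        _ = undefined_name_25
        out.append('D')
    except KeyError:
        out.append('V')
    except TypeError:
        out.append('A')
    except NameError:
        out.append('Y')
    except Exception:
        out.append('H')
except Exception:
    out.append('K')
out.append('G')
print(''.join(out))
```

Execution trace: 'E' (inner try body) → 'Y' (inner except NameError) → 'G' (after the try/except). Output: EYG

Answer: EYG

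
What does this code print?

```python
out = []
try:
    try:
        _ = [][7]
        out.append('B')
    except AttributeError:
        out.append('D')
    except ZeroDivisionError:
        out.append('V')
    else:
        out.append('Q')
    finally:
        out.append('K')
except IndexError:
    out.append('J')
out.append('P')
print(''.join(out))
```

Execution trace: 'K' (finally) → 'J' (outer except IndexError) → 'P' (after the try/except). Output: KJP

Answer: KJP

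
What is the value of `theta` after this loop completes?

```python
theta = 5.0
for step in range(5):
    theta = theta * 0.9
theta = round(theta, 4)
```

Exponential decay: 5.0 * 0.9^5
`theta` takes the values: 5.0 → 4.5 → 4.05 → 3.645 → 3.2805 → 2.95245 → 2.9525

Answer: 2.9525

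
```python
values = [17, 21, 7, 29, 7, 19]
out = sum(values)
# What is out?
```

Trace:
`values = [17, 21, 7, 29, 7, 19]` → values = [17, 21, 7, 29, 7, 19]
`out = sum(values)` → out = 100
So out = 100

Answer: 100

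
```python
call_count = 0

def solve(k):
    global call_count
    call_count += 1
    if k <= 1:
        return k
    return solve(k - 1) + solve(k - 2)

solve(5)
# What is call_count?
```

Calls(k) = 1 + Calls(k-1) + Calls(k-2); Calls(0)=Calls(1)=1. For k=5 this gives 15.

Answer: 15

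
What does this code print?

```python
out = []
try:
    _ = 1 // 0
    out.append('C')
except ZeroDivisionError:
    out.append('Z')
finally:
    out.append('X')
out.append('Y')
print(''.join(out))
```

Execution trace: 'Z' (except ZeroDivisionError) → 'X' (finally) → 'Y' (after the try/except). Output: ZXY

Answer: ZXY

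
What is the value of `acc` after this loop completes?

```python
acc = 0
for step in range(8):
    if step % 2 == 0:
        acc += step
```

Sum of even numbers 0 to 7
`acc` takes the values: 0 → 2 → 6 → 12

Answer: 12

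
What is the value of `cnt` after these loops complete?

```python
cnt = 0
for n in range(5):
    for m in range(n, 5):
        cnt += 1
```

Upper triangle: 5 + 4 + ... + 1
`cnt` takes the values: 0 → 1 → 2 → 3 → 4 → 5 → 6 → 7 → 8 → 9 → 10 → 11 → 12 → 13 → 14 → 15

Answer: 15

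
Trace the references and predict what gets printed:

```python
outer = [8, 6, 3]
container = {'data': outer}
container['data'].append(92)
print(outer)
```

Key concept: dict holds reference to list.
Step by step:
`outer = [8, 6, 3]` → outer = [8, 6, 3]
`container = {'data': outer}` → container = {'data': [8, 6, 3]}
`container['data'].append(92)` → outer = [8, 6, 3, 92]; container = {'data': [8, 6, 3, 92]}
`print(outer)` → prints [8, 6, 3, 92]

Answer: [8, 6, 3, 92]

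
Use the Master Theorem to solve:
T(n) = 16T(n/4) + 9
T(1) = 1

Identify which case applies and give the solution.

a=16, b=4, f(n)=9. log_4(16) = 2. Since c=0 < 2, Case 1 applies: T(n) = Θ(n^log_b(a)) = O(n^2).

Answer: O(n^2) - Case 1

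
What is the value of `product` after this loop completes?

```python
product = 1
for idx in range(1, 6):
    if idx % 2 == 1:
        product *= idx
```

Product of odd numbers 1 to 5
`product` takes the values: 1 → 3 → 15

Answer: 15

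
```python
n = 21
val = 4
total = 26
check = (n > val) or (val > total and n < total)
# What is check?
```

Trace:
`n = 21` → n = 21
`val = 4` → val = 4
`total = 26` → total = 26
`check = (n > val) or (val > total and n < total)` → check = True
So check = True

Answer: True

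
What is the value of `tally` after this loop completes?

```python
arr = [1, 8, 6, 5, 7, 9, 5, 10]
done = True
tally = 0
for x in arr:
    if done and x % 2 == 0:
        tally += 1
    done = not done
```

Count even values at even positions
`tally` takes the values: 0 → 1

Answer: 1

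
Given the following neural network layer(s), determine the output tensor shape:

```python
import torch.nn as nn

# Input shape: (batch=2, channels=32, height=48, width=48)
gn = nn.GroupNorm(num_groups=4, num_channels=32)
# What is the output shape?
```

Input: (2, 32, 48, 48) -> Output: (2, 32, 48, 48)

Answer: (2, 32, 48, 48)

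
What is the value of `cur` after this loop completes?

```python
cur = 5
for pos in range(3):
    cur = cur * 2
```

Multiply by 2, 3 times: 5 * 2^3 = 40
`cur` takes the values: 5 → 10 → 20 → 40

Answer: 40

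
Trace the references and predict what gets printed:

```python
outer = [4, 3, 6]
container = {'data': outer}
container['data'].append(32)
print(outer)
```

Key concept: dict holds reference to list.
Step by step:
`outer = [4, 3, 6]` → outer = [4, 3, 6]
`container = {'data': outer}` → container = {'data': [4, 3, 6]}
`container['data'].append(32)` → outer = [4, 3, 6, 32]; container = {'data': [4, 3, 6, 32]}
`print(outer)` → prints [4, 3, 6, 32]

Answer: [4, 3, 6, 32]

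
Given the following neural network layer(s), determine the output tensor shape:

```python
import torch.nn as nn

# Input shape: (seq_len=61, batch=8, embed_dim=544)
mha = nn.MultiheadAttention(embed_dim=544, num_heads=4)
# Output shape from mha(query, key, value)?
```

Input: (61, 8, 544) -> Output: (61, 8, 544)

Answer: (61, 8, 544)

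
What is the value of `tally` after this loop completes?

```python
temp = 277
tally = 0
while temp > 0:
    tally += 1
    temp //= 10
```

Count digits by repeated division by 10
`tally` takes the values: 0 → 1 → 2 → 3

Answer: 3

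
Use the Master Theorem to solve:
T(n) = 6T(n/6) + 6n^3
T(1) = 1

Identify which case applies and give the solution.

a=6, b=6, f(n)=6n^3. log_6(6) = 1. Since c=3 > 1 and the regularity condition holds (6(n/6)^3 = (6/6^3)n^3 with 6/6^3 < 1), Case 3 applies: T(n) = Θ(f(n)) = O(n^3).

Answer: O(n^3) - Case 3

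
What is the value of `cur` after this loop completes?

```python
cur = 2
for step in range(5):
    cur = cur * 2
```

Multiply by 2, 5 times: 2 * 2^5 = 64
`cur` takes the values: 2 → 4 → 8 → 16 → 32 → 64

Answer: 64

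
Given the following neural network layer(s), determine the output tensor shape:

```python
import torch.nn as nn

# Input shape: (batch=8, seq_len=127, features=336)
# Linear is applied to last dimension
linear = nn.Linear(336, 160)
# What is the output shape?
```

Input: (8, 127, 336) -> Output: (8, 127, 160)

Answer: (8, 127, 160)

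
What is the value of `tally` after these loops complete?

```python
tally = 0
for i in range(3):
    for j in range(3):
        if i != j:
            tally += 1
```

3² - 3 (exclude diagonal)
`tally` takes the values: 0 → 1 → 2 → 3 → 4 → 5 → 6

Answer: 6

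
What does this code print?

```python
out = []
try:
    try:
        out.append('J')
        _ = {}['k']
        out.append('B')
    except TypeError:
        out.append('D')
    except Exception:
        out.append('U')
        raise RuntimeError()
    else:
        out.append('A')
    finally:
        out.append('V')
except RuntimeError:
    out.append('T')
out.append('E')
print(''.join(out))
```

Execution trace: 'J' (inner try body) → 'U' (inner except Exception) → 'V' (inner finally) → 'T' (outer except RuntimeError) → 'E' (after the try/except). Output: JUVTE

Answer: JUVTE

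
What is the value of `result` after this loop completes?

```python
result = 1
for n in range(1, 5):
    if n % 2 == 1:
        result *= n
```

Product of odd numbers 1 to 4
`result` takes the values: 1 → 3

Answer: 3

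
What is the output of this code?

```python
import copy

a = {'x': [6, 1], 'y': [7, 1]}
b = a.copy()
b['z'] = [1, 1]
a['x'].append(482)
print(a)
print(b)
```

Key concept: shallow copy of dict with mutable values.
Step by step:
`a = {'x': [6, 1], 'y': [7, 1]}` → a = {'x': [6, 1], 'y': [7, 1]}
`b = a.copy()` → b = {'x': [6, 1], 'y': [7, 1]}
`b['z'] = [1, 1]` → b = {'x': [6, 1], 'y': [7, 1], 'z': [1, 1]}
`a['x'].append(482)` → a = {'x': [6, 1, 482], 'y': [7, 1]}; b = {'x': [6, 1, 482], 'y': [7, 1], 'z': [1, 1]}
`print(a)` → prints {'x': [6, 1, 482], 'y': [7, 1]}
`print(b)` → prints {'x': [6, 1, 482], 'y': [7, 1], 'z': [1, 1]}

Answer:
{'x': [6, 1, 482], 'y': [7, 1]}
{'x': [6, 1, 482], 'y': [7, 1], 'z': [1, 1]}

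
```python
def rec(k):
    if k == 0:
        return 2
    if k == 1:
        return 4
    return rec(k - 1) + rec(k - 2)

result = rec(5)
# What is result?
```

Build up from base cases: rec(0)=2, rec(1)=4, rec(2)=6, rec(3)=10, rec(4)=16, rec(5)=26

Answer: 26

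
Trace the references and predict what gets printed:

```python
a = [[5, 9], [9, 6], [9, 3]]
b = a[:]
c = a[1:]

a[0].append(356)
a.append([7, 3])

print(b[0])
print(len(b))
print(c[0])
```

Key concept: slice with nested mutation.
Step by step:
`a = [[5, 9], [9, 6], [9, 3]]` → a = [[5, 9], [9, 6], [9, 3]]
`b = a[:]` → b = [[5, 9], [9, 6], [9, 3]]
`c = a[1:]` → c = [[9, 6], [9, 3]]
`a[0].append(356)` → a = [[5, 9, 356], [9, 6], [9, 3]]; b = [[5, 9, 356], [9, 6], [9, 3]]
`a.append([7, 3])` → a = [[5, 9, 356], [9, 6], [9, 3], [7, 3]]
`print(b[0])` → prints [5, 9, 356]
`print(len(b))` → prints 3
`print(c[0])` → prints [9, 6]

Answer:
[5, 9, 356]
3
[9, 6]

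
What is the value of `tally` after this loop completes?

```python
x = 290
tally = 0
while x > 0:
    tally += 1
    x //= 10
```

Count digits by repeated division by 10
`tally` takes the values: 0 → 1 → 2 → 3

Answer: 3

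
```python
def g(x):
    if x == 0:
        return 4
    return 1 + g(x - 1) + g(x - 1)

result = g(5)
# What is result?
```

g(x) = 1 + 2·g(x-1), g(0)=4. Closed form: (4+1)·2^5 - 1 = 159.

Answer: 159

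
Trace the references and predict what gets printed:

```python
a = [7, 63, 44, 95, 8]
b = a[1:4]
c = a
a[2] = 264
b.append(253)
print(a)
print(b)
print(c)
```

Key concept: slice vs alias.
Step by step:
`a = [7, 63, 44, 95, 8]` → a = [7, 63, 44, 95, 8]
`b = a[1:4]` → b = [63, 44, 95]
`c = a` → c = [7, 63, 44, 95, 8] (same object as a)
`a[2] = 264` → a = [7, 63, 264, 95, 8] (same object as c); c = [7, 63, 264, 95, 8] (same object as a)
`b.append(253)` → b = [63, 44, 95, 253]
`print(a)` → prints [7, 63, 264, 95, 8]
`print(b)` → prints [63, 44, 95, 253]
`print(c)` → prints [7, 63, 264, 95, 8]

Answer:
[7, 63, 264, 95, 8]
[63, 44, 95, 253]
[7, 63, 264, 95, 8]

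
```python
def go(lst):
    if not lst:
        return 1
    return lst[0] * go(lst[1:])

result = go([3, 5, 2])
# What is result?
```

Product over [3, 5, 2] = 3 * 5 * 2 = 30

Answer: 30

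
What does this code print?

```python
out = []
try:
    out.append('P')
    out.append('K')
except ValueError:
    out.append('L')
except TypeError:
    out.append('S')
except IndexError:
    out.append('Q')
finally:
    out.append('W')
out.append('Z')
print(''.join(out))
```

Execution trace: 'P' (try body) → 'K' (try body, no exception) → 'W' (finally) → 'Z' (after the try/except). Output: PKWZ

Answer: PKWZ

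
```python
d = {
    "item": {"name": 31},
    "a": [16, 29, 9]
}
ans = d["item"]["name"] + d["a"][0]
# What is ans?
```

Trace:
`d = { ...` → d = {'item': {'name': 31}, 'a': [16, 29, 9]}
`ans = d["item"]["name"] + d["a"][0]` → ans = 47
So ans = 47

Answer: 47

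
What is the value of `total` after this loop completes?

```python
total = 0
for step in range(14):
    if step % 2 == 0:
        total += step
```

Sum of even numbers 0 to 13
`total` takes the values: 0 → 2 → 6 → 12 → 20 → 30 → 42

Answer: 42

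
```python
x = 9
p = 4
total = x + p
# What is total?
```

Trace:
`x = 9` → x = 9
`p = 4` → p = 4
`total = x + p` → total = 13
So total = 13

Answer: 13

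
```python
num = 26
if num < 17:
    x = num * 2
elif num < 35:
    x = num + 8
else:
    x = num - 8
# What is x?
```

Trace:
`num = 26` → num = 26
`if num < 17: ...` → num < 17 is False, num < 35 is True → x = 34
So x = 34

Answer: 34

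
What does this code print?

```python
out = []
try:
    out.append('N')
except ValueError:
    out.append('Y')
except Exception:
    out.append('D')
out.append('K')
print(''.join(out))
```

Execution trace: 'N' (try body, no exception) → 'K' (after the try/except). Output: NK

Answer: NK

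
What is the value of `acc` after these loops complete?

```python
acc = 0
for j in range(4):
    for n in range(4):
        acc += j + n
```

Sum of all j+n for j,n in 4x4
`acc` takes the values: 0 → 1 → 3 → 6 → 7 → 9 → 12 → 16 → 18 → 21 → 25 → 30 → 33 → 37 → 42 → 48

Answer: 48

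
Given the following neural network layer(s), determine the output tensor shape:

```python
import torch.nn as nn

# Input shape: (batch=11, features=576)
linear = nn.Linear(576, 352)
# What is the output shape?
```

Input: (11, 576) -> Output: (11, 352)

Answer: (11, 352)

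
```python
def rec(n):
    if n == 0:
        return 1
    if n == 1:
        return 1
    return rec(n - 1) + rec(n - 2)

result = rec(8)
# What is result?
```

Build up from base cases: rec(0)=1, rec(1)=1, rec(2)=2, rec(3)=3, rec(4)=5, rec(5)=8, rec(6)=13, ..., rec(8)=34

Answer: 34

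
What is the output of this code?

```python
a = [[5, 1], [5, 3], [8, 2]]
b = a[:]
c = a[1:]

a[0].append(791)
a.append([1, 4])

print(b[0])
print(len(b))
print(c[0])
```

Key concept: slice with nested mutation.
Step by step:
`a = [[5, 1], [5, 3], [8, 2]]` → a = [[5, 1], [5, 3], [8, 2]]
`b = a[:]` → b = [[5, 1], [5, 3], [8, 2]]
`c = a[1:]` → c = [[5, 3], [8, 2]]
`a[0].append(791)` → a = [[5, 1, 791], [5, 3], [8, 2]]; b = [[5, 1, 791], [5, 3], [8, 2]]
`a.append([1, 4])` → a = [[5, 1, 791], [5, 3], [8, 2], [1, 4]]
`print(b[0])` → prints [5, 1, 791]
`print(len(b))` → prints 3
`print(c[0])` → prints [5, 3]

Answer:
[5, 1, 791]
3
[5, 3]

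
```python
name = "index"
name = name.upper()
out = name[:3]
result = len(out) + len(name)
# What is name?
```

Trace:
`name = "index"` → name = 'index'
`name = name.upper()` → name = 'INDEX'
`out = name[:3]` → out = 'IND'
`result = len(out) + len(name)` → result = 8
So name = 'INDEX'

Answer: 'INDEX'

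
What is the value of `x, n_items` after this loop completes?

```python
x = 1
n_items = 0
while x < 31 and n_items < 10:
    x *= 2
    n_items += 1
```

Double until >= 31 or 10 iterations
`x, n_items` takes the values: (1, 0) → (2, 0) → (2, 1) → (4, 1) → (4, 2) → (8, 2) → (8, 3) → (16, 3) → (16, 4) → (32, 4) → (32, 5)

Answer: 32, 5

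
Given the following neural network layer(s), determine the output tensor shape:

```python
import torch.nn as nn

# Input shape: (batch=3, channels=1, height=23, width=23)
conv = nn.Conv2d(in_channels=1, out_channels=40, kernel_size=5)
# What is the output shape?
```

Input: (3, 1, 23, 23) -> Output: (3, 40, 19, 19)

Answer: (3, 40, 19, 19)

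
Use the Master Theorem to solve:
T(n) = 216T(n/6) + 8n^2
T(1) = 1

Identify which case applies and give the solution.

a=216, b=6, f(n)=8n^2. log_6(216) = 3. Since c=2 < 3, Case 1 applies: T(n) = Θ(n^log_b(a)) = O(n^3).

Answer: O(n^3) - Case 1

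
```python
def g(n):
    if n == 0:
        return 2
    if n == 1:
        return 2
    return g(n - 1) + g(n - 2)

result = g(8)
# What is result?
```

Build up from base cases: g(0)=2, g(1)=2, g(2)=4, g(3)=6, g(4)=10, g(5)=16, g(6)=26, ..., g(8)=68

Answer: 68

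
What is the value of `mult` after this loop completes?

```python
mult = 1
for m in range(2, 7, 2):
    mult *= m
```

Product of even numbers 2 to 6
`mult` takes the values: 1 → 2 → 8 → 48

Answer: 48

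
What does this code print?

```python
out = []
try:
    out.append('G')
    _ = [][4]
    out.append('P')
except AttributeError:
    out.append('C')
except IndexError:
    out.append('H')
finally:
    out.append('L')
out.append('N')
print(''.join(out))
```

Execution trace: 'G' (try body) → 'H' (except IndexError) → 'L' (finally) → 'N' (after the try/except). Output: GHLN

Answer: GHLN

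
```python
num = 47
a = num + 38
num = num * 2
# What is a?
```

Trace:
`num = 47` → num = 47
`a = num + 38` → a = 85
`num = num * 2` → num = 94
So a = 85

Answer: 85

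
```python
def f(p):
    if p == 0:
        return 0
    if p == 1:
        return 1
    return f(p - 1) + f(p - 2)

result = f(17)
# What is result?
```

Build up from base cases: f(0)=0, f(1)=1, f(2)=1, f(3)=2, f(4)=3, f(5)=5, f(6)=8, ..., f(17)=1597

Answer: 1597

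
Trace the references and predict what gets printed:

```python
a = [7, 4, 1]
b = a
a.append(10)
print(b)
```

Key concept: basic list aliasing.
Step by step:
`a = [7, 4, 1]` → a = [7, 4, 1]
`b = a` → b = [7, 4, 1] (same object as a)
`a.append(10)` → a = [7, 4, 1, 10] (same object as b); b = [7, 4, 1, 10] (same object as a)
`print(b)` → prints [7, 4, 1, 10]

Answer: [7, 4, 1, 10]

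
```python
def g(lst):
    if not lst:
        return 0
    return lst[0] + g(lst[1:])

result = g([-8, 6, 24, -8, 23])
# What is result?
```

(-8) + 6 + 24 + (-8) + 23 + 0 = 37

Answer: 37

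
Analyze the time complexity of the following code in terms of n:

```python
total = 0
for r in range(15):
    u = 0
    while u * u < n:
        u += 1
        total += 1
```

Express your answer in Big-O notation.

Each loop level contributes: 1 × √n. Multiplying the contributions gives O(√n).

Answer: O(√n)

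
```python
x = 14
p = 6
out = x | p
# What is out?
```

Trace:
`x = 14` → x = 14
`p = 6` → p = 6
`out = x | p` → out = 14
So out = 14

Answer: 14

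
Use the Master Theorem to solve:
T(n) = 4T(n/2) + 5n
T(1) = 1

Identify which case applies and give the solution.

a=4, b=2, f(n)=5n. log_2(4) = 2. Since c=1 < 2, Case 1 applies: T(n) = Θ(n^log_b(a)) = O(n^2).

Answer: O(n^2) - Case 1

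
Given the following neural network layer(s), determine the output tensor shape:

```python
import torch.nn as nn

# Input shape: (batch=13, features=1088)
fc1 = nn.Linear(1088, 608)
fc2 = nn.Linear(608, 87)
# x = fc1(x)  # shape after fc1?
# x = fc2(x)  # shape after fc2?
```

Input: (13, 1088) -> after fc1: (13, 608) -> Output: (13, 87)

Answer: (13, 87)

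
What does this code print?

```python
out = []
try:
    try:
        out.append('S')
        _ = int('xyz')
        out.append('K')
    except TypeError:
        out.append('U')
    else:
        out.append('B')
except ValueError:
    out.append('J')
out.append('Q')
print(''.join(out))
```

Execution trace: 'S' (try body) → 'J' (outer except ValueError) → 'Q' (after the try/except). Output: SJQ

Answer: SJQ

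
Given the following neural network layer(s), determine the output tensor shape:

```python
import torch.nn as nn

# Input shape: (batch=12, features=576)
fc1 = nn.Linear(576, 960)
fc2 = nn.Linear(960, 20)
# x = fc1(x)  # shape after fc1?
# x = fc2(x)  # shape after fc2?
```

Input: (12, 576) -> after fc1: (12, 960) -> Output: (12, 20)

Answer: (12, 20)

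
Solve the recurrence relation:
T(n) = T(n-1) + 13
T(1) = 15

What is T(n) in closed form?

Unrolling: T(n) = T(1) + 13·(n-1) = 15 + 13(n-1) = 13n + 2.

Answer: T(n) = 13n + 2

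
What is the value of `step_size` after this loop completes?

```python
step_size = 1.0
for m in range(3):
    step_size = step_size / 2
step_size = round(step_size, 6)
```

Halving LR 3 times: 1 / 2^3
`step_size` takes the values: 1.0 → 0.5 → 0.25 → 0.125

Answer: 0.125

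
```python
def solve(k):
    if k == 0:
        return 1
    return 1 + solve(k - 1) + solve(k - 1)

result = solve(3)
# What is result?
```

solve(k) = 1 + 2·solve(k-1), solve(0)=1. Closed form: (1+1)·2^3 - 1 = 15.

Answer: 15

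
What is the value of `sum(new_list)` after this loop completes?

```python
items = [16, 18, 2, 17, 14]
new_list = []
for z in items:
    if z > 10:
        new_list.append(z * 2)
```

Sum of doubled values > 10
`new_list` takes the values: [] → [32] → [32, 36] → [32, 36, 34] → [32, 36, 34, 28]
So `sum(new_list)` = 130

Answer: 130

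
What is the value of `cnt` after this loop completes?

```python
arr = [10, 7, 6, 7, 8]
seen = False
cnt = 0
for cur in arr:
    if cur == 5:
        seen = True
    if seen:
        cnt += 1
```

Count elements after first 5 in [10, 7, 6, 7, 8]
`cnt` takes the values: 0

Answer: 0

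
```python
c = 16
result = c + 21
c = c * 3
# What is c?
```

Trace:
`c = 16` → c = 16
`result = c + 21` → result = 37
`c = c * 3` → c = 48
So c = 48

Answer: 48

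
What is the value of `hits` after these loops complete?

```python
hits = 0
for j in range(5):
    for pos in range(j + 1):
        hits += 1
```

Triangle: 1 + 2 + ... + 5
`hits` takes the values: 0 → 1 → 2 → 3 → 4 → 5 → 6 → 7 → 8 → 9 → 10 → 11 → 12 → 13 → 14 → 15

Answer: 15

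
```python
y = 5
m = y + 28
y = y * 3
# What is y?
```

Trace:
`y = 5` → y = 5
`m = y + 28` → m = 33
`y = y * 3` → y = 15
So y = 15

Answer: 15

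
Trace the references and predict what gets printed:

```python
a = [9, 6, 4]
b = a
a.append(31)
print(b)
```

Key concept: basic list aliasing.
Step by step:
`a = [9, 6, 4]` → a = [9, 6, 4]
`b = a` → b = [9, 6, 4] (same object as a)
`a.append(31)` → a = [9, 6, 4, 31] (same object as b); b = [9, 6, 4, 31] (same object as a)
`print(b)` → prints [9, 6, 4, 31]

Answer: [9, 6, 4, 31]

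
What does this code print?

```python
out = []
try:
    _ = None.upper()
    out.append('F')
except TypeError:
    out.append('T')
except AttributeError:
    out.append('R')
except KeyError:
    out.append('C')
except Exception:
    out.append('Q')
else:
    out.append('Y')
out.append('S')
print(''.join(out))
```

Execution trace: 'R' (except AttributeError) → 'S' (after the try/except). Output: RS

Answer: RS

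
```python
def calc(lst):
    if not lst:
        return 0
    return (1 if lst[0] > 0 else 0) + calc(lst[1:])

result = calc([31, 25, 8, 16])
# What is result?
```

Count of positive elements in [31, 25, 8, 16] = 4

Answer: 4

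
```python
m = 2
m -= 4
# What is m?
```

Trace:
`m = 2` → m = 2
`m -= 4` → m = -2
So m = -2

Answer: -2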